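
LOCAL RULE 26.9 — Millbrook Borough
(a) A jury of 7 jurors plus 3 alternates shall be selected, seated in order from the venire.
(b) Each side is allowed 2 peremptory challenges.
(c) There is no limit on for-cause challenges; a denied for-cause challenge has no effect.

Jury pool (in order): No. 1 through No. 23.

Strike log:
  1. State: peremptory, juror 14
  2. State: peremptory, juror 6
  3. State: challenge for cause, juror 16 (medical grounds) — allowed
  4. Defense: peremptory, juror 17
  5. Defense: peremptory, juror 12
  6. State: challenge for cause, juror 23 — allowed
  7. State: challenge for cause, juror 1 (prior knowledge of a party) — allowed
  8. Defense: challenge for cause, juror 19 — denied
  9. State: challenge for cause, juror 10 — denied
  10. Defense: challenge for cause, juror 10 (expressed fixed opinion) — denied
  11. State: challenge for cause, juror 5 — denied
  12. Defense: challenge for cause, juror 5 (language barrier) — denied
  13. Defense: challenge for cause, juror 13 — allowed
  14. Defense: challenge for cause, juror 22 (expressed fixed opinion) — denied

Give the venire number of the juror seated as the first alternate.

10

Removed: #1, #6, #12, #13, #14, #16, #17, #23. (#5, #10, #19, #22 stay — for-cause denied.)
Seating in order: seats 1–7 → #2, #3, #4, #5, #7, #8, #9; alternates → #10, #11, #15.
So alternate 1 is #10.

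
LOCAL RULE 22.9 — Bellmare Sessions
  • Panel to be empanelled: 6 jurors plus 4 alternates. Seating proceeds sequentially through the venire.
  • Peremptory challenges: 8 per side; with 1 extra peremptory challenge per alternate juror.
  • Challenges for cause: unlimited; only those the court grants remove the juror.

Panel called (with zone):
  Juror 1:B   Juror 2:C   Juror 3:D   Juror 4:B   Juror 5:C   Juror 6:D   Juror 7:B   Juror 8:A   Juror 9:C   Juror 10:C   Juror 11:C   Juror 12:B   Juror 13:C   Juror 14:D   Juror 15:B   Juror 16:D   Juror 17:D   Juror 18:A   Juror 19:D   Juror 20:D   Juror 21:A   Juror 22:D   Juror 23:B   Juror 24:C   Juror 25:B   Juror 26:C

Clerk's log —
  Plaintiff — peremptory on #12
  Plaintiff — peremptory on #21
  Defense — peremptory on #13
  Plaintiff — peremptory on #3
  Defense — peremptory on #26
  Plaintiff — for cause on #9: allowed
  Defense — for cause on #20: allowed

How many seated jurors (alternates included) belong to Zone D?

2

Removed: #3, #9, #12, #13, #20, #21, #26.
Seated (10 incl. alternates): #1, #2, #4, #5, #6, #7, #8, #10, #11, #14.
Of those, in Zone D: #6, #14 → 2.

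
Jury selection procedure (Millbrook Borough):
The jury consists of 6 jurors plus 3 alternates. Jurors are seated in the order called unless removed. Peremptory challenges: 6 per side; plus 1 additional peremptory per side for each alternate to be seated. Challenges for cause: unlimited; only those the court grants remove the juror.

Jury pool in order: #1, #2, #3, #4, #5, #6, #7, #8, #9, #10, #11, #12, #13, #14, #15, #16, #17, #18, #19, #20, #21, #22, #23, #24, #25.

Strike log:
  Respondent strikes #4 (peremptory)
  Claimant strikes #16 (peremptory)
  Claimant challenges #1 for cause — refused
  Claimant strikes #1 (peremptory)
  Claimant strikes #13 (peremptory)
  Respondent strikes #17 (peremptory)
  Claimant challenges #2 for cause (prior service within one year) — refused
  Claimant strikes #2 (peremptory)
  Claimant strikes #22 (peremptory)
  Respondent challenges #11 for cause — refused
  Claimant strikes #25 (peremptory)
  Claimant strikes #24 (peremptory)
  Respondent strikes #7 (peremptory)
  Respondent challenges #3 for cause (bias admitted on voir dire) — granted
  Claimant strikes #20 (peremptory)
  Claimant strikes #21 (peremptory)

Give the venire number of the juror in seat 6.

Removed: #1, #2, #3, #4, #7, #13, #16, #17, #20, #21, #22, #24, #25. (#11 stays — for-cause denied.)
Seating in order: seats 1–6 → #5, #6, #8, #9, #10, #11; alternates → #12, #14, #15.
So seat 6 is #11.

11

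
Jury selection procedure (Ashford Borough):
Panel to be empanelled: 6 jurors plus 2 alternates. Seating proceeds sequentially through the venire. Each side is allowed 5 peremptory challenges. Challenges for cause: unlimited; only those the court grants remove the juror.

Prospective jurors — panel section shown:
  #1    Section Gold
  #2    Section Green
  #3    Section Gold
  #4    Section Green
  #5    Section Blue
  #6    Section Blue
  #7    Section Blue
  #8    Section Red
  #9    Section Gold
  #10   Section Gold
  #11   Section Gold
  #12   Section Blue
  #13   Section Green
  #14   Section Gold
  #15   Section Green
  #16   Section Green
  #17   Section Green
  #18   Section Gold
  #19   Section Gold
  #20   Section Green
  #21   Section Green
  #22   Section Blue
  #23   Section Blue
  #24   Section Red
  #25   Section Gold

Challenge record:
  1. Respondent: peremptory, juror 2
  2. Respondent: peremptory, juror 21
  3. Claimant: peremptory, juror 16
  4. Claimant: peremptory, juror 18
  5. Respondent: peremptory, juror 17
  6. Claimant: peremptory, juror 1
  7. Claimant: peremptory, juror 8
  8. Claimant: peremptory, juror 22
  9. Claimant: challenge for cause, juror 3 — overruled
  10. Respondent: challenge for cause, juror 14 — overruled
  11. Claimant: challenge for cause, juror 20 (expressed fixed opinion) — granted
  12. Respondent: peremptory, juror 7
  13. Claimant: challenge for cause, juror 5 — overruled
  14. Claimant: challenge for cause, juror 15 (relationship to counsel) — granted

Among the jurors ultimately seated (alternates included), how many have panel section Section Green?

Removed: #1, #2, #7, #8, #15, #16, #17, #18, #20, #21, #22.
Seated (8 incl. alternates): #3, #4, #5, #6, #9, #10, #11, #12.
Of those, in Section Green: #4 → 1.

1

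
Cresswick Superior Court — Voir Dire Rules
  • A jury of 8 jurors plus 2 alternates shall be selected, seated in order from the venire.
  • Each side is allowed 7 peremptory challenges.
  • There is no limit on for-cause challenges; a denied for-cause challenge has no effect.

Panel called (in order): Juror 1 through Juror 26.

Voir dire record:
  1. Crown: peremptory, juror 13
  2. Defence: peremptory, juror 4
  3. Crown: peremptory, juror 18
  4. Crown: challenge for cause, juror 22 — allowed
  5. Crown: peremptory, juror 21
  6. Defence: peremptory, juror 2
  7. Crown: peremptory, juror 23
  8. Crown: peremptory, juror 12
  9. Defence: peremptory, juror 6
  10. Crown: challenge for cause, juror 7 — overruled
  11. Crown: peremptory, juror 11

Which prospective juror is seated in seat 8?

Removed: #2, #4, #6, #11, #12, #13, #18, #21, #22, #23. (#7 stays — for-cause denied.)
Seating in order: seats 1–8 → #1, #3, #5, #7, #8, #9, #10, #14; alternates → #15, #16.
So seat 8 is #14.

14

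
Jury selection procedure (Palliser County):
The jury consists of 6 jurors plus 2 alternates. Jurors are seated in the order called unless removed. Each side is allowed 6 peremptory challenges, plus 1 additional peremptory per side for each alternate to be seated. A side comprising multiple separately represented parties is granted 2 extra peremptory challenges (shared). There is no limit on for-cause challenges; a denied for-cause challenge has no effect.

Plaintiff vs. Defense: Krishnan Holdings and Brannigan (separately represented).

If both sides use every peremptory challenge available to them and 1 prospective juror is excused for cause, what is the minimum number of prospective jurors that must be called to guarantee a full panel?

Seats to fill: 6 + 2 alternates = 8.
Peremptories — Plaintiff: 6 + 1×2 = 8; Defense: 6 + 1×2 + 2 = 10; total 18.
For-cause removals: 1.
Minimum venire: 8 + 18 + 1 = 27.

27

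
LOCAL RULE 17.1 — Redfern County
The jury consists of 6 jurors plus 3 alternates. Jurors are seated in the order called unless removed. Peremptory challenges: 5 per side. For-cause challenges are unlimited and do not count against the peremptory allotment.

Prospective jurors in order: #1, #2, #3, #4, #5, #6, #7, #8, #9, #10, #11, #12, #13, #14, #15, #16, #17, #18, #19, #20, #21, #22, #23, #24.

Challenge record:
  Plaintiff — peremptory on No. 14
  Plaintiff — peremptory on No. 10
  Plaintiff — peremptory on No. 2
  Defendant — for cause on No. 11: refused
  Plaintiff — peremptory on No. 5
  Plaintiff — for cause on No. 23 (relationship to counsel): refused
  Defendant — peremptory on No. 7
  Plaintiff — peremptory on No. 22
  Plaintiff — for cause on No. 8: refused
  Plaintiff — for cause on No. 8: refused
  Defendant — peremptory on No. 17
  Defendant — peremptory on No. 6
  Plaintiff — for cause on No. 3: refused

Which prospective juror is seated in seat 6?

Removed: #2, #5, #6, #7, #10, #14, #17, #22. (#3, #8, #11, #23 stay — for-cause denied.)
Seating in order: seats 1–6 → #1, #3, #4, #8, #9, #11; alternates → #12, #13, #15.
So seat 6 is #11.

11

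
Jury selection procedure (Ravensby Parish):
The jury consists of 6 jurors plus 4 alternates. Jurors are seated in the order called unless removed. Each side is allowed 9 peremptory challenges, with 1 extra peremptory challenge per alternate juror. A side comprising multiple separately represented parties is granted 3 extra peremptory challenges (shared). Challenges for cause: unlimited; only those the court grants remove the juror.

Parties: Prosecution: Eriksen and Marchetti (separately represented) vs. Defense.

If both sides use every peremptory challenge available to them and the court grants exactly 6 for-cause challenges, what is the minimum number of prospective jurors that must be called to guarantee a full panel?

Seats to fill: 6 + 4 alternates = 10.
Peremptories — Prosecution: 9 + 1×4 + 3 = 16; Defense: 9 + 1×4 = 13; total 29.
For-cause removals: 6.
Minimum venire: 10 + 29 + 6 = 45.

45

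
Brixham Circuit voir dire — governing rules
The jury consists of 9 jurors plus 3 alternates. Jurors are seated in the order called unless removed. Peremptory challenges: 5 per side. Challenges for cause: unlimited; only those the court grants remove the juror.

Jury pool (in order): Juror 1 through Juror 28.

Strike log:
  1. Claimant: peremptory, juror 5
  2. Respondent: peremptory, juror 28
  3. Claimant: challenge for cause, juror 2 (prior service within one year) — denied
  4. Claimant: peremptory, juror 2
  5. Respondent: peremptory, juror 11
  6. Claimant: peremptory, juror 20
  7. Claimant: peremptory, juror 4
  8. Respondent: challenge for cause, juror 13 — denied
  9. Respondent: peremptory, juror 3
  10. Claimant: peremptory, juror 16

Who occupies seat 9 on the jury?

14

Removed: #2, #3, #4, #5, #11, #16, #20, #28. (#13 stays — for-cause denied.)
Seating in order: seats 1–9 → #1, #6, #7, #8, #9, #10, #12, #13, #14; alternates → #15, #17, #18.
So seat 9 is #14.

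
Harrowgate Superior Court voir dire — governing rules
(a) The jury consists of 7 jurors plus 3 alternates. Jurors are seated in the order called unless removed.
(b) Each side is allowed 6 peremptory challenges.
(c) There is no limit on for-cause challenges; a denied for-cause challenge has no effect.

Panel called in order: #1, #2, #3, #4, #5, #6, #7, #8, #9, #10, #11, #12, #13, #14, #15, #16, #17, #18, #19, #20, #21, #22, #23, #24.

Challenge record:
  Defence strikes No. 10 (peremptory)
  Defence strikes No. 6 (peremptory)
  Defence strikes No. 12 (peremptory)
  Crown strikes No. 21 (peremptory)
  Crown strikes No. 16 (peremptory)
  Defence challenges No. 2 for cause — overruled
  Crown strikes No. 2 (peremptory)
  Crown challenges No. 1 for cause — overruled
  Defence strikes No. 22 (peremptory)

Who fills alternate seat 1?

Removed: #2, #6, #10, #12, #16, #21, #22. (#1 stays — for-cause denied.)
Seating in order: seats 1–7 → #1, #3, #4, #5, #7, #8, #9; alternates → #11, #13, #14.
So alternate 1 is #11.

11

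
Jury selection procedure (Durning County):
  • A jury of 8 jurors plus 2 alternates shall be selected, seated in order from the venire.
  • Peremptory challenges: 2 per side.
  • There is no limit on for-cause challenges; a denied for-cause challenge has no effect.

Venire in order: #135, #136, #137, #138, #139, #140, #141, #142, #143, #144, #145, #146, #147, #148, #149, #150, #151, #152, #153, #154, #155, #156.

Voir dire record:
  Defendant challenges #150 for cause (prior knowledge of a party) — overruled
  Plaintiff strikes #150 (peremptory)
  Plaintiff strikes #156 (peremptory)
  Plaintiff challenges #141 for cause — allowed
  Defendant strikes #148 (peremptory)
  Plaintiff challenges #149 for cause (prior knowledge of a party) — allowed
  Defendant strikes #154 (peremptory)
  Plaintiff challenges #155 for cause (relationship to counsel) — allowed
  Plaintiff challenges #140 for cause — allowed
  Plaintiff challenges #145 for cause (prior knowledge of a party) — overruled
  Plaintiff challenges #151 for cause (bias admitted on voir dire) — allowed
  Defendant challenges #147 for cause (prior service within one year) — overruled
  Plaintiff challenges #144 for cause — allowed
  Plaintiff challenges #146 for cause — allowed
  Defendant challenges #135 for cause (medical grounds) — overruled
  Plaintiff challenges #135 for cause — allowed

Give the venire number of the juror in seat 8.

Removed: #135, #140, #141, #144, #146, #148, #149, #150, #151, #154, #155, #156. (#145, #147 stay — for-cause denied.)
Filling seats in venire order through position 8: #136, #137, #138, #139, #142, #143, #145, #147.
So seat 8 is #147.

147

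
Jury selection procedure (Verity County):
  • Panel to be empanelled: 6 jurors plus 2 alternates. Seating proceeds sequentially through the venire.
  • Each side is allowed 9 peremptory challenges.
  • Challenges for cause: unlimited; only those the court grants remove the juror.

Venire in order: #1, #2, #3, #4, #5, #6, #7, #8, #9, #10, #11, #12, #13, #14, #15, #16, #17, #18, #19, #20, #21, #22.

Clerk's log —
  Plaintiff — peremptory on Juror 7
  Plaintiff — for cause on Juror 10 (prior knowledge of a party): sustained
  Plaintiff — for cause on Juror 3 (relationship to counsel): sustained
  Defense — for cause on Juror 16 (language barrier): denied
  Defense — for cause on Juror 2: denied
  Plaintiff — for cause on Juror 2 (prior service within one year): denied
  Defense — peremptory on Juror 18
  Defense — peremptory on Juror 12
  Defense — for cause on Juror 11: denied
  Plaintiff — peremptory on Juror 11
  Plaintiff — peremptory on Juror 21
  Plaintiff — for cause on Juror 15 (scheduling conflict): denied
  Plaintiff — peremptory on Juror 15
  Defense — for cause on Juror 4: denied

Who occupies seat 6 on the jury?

Removed: #3, #7, #10, #11, #12, #15, #18, #21. (#2, #4, #16 stay — for-cause denied.)
Seating in order: seats 1–6 → #1, #2, #4, #5, #6, #8; alternates → #9, #13.
So seat 6 is #8.

8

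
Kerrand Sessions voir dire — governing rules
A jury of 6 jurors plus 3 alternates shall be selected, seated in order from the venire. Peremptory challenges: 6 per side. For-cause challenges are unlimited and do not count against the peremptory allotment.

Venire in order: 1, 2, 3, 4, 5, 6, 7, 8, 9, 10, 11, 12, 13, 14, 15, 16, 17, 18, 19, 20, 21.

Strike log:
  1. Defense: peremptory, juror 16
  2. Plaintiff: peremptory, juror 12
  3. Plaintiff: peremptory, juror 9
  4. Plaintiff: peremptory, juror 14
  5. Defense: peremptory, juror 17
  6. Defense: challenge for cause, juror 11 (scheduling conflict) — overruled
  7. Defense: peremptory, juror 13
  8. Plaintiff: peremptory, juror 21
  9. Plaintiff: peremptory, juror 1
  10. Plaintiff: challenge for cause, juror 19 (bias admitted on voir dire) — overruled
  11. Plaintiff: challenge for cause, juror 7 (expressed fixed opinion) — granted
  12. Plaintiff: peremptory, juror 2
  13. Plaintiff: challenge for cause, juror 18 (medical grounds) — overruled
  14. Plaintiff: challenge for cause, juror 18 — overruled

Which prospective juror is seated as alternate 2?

15

Removed: #1, #2, #7, #9, #12, #13, #14, #16, #17, #21. (#11, #18, #19 stay — for-cause denied.)
Filling seats in venire order through position 8: #3, #4, #5, #6, #8, #10, #11, #15.
So alternate 2 is #15.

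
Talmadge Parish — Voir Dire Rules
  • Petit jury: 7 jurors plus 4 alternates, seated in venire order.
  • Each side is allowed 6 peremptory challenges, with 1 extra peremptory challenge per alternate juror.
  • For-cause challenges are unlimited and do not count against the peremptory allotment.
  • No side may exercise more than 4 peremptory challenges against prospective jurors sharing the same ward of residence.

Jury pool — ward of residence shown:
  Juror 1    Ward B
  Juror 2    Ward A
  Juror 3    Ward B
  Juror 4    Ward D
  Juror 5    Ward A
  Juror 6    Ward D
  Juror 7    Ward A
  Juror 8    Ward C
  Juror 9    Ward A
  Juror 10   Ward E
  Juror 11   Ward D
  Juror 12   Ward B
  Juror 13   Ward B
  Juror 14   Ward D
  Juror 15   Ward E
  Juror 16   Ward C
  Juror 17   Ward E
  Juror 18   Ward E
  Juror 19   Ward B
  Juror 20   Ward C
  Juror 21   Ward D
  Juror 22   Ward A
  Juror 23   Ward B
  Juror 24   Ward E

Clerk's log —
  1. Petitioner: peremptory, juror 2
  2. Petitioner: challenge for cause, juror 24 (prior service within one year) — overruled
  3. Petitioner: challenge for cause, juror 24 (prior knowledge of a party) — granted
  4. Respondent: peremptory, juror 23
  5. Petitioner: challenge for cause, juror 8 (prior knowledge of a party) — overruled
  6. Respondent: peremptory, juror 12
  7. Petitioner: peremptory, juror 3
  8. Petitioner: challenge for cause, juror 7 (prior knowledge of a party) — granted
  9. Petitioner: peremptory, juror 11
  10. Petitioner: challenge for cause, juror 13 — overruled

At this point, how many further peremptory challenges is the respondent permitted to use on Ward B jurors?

Respondent peremptories so far: #23, #12 — 2 of 10 used, 8 left overall.
Against Ward B: #23, #12 — 2 used; per-ward cap 4 leaves 2.
Binding limit: min(8, 2) = 2.

2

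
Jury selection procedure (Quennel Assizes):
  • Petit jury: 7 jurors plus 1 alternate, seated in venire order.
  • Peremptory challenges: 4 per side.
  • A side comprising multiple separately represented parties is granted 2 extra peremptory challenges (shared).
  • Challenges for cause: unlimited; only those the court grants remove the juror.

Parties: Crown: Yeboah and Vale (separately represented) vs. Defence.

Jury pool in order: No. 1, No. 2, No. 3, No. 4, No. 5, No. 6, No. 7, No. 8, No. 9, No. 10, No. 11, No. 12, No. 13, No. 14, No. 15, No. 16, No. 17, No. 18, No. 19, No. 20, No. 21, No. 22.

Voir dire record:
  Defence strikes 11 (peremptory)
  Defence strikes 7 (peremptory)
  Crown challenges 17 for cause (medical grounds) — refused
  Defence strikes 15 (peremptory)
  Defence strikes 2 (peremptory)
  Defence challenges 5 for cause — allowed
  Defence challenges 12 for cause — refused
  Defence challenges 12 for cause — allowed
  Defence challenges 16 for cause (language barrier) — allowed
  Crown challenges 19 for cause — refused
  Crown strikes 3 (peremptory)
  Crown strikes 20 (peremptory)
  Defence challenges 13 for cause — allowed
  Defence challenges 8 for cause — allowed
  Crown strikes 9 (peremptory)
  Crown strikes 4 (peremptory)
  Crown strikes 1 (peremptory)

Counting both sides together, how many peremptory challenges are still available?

1

Crown allotment: 4 base + 2 multi-party = 6. Defence allotment: 4.
Crown peremptories used: #3, #20, #9, #4, #1 — 5 (for-cause on #17, #19 don't count).
Defence peremptories used: #11, #7, #15, #2 — 4 (for-cause on #5, #12, #12, #16, #13, #8 don't count).
Remaining: (6 − 5) + (4 − 4) = 1.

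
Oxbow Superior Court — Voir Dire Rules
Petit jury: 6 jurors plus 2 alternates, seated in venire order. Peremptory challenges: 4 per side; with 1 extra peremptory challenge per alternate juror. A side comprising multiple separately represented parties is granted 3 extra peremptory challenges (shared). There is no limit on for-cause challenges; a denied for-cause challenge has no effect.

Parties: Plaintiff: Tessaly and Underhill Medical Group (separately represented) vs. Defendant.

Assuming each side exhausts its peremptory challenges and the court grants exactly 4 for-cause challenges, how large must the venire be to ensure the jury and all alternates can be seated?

27

Seats to fill: 6 + 2 alternates = 8.
Peremptories — Plaintiff: 4 + 1×2 + 3 = 9; Defendant: 4 + 1×2 = 6; total 15.
For-cause removals: 4.
Minimum venire: 8 + 15 + 4 = 27.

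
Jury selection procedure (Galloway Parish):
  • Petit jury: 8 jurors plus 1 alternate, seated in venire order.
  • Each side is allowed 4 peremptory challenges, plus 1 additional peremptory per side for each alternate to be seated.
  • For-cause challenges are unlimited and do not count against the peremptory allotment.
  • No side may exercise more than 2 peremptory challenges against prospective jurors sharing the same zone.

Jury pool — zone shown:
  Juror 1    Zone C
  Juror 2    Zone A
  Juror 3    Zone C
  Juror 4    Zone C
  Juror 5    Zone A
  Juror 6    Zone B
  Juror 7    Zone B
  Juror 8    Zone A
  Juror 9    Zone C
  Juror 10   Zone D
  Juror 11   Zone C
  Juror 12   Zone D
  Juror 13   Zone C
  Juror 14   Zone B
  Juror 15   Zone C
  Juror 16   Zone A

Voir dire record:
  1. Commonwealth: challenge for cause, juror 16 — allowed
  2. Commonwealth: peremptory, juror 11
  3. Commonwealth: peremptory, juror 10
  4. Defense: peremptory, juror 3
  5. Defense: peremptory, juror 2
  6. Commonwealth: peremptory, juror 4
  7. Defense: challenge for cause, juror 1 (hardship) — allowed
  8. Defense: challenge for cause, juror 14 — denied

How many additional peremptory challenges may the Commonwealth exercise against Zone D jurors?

1

Commonwealth peremptories so far: #11, #10, #4 — 3 of 5 used, 2 left overall.
Against Zone D: #10 — 1 used; per-zone cap 2 leaves 1.
Binding limit: min(2, 1) = 1.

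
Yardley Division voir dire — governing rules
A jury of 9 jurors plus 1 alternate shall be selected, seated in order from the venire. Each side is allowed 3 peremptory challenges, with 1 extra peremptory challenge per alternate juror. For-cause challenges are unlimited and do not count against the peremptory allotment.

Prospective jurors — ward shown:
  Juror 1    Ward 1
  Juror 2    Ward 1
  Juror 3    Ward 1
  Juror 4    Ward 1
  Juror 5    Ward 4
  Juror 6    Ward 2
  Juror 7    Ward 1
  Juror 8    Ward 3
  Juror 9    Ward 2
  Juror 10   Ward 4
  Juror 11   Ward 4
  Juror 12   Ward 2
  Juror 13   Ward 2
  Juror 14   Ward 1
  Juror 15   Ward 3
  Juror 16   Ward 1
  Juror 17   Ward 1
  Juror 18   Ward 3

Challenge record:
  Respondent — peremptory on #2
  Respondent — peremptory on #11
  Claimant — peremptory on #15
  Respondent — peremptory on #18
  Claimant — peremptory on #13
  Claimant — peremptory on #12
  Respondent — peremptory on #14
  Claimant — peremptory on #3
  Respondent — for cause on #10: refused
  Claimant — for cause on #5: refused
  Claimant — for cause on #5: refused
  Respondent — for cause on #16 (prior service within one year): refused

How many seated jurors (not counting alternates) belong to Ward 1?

Removed: #2, #3, #11, #12, #13, #14, #15, #18.
Seated jurors 1–9: #1, #4, #5, #6, #7, #8, #9, #10, #16 (alternates #17 not counted).
Of those, in Ward 1: #1, #4, #7, #16 → 4.

4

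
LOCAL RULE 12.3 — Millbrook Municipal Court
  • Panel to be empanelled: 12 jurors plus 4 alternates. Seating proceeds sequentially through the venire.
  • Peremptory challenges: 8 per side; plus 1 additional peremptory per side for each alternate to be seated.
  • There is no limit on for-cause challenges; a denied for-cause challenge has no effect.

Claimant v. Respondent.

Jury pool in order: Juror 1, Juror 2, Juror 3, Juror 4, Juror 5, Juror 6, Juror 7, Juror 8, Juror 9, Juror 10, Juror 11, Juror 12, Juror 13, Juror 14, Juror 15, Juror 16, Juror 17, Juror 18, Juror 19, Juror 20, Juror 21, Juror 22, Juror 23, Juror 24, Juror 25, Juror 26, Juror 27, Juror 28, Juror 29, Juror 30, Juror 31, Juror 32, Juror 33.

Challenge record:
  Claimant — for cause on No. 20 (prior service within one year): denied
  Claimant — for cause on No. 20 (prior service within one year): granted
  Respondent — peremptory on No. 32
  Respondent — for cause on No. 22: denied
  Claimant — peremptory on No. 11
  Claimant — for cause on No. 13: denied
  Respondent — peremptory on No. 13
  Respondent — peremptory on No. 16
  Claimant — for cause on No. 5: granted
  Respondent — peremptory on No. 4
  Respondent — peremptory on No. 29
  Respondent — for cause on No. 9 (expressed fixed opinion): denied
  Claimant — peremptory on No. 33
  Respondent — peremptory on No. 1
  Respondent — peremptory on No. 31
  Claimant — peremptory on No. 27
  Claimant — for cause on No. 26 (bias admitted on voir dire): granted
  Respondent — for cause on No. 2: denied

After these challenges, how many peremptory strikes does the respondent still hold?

Respondent allotment: 8 base + 1 × 4 alternates = 12.
Respondent peremptories used: #32, #13, #16, #4, #29, #1, #31 — 7 (for-cause on #22, #9, #2 don't count).
Remaining: 12 − 7 = 5.

5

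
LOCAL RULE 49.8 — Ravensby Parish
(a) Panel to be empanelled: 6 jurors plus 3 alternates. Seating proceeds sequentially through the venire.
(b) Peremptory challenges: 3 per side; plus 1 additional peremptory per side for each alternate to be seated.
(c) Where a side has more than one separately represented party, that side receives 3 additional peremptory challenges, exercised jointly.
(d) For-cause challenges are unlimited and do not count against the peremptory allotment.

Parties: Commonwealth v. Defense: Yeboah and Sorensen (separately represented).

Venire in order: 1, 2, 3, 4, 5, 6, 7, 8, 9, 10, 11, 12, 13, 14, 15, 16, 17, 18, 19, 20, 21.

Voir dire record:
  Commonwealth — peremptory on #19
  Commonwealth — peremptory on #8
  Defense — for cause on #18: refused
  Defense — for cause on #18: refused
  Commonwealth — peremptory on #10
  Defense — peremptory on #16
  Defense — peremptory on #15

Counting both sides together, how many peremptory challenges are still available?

Commonwealth allotment: 3 base + 1 × 3 alternates = 6. Defense allotment: 3 base + 1 × 3 alternates + 3 multi-party = 9.
Commonwealth peremptories used: #19, #8, #10 — 3.
Defense peremptories used: #16, #15 — 2 (for-cause on #18, #18 don't count).
Remaining: (6 − 3) + (9 − 2) = 10.

10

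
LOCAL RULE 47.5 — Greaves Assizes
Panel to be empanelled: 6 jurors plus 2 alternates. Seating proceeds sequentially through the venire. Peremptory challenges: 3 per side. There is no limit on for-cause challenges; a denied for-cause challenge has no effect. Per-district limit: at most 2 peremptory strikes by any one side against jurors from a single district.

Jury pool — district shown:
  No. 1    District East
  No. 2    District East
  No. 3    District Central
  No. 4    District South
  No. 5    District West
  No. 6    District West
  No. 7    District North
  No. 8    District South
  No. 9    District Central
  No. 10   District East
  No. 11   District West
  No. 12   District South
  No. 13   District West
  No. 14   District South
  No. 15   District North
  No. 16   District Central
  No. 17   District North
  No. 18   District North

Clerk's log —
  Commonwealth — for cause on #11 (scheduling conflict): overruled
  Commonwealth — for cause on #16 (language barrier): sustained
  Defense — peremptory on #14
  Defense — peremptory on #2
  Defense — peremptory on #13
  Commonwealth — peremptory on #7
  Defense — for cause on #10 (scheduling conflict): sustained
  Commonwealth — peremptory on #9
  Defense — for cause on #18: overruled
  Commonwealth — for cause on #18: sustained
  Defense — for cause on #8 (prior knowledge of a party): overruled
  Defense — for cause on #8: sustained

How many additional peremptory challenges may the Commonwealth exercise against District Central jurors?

Commonwealth peremptories so far: #7, #9 — 2 of 3 used, 1 left overall.
Against District Central: #9 — 1 used; per-district cap 2 leaves 1.
Binding limit: min(1, 1) = 1.

1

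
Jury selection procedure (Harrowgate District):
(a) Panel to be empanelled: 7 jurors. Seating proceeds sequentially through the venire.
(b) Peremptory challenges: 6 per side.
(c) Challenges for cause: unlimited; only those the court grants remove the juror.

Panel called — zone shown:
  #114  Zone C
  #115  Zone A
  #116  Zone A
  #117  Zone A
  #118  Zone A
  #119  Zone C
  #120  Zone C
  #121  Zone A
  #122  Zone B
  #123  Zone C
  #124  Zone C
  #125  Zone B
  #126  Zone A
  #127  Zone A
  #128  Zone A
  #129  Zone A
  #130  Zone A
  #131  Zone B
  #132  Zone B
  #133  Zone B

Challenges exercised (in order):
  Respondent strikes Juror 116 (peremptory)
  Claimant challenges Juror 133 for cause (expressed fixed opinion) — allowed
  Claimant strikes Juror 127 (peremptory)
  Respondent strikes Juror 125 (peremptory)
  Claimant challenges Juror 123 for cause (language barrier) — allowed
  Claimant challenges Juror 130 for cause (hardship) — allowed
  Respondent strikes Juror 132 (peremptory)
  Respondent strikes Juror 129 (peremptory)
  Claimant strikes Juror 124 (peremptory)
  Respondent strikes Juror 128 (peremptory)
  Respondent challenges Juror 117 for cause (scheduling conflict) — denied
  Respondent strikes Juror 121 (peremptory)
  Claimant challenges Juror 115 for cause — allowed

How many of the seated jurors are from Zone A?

Removed: #115, #116, #121, #123, #124, #125, #127, #128, #129, #130, #132, #133.
Seated jurors 1–7: #114, #117, #118, #119, #120, #122, #126.
Of those, in Zone A: #117, #118, #126 → 3.

3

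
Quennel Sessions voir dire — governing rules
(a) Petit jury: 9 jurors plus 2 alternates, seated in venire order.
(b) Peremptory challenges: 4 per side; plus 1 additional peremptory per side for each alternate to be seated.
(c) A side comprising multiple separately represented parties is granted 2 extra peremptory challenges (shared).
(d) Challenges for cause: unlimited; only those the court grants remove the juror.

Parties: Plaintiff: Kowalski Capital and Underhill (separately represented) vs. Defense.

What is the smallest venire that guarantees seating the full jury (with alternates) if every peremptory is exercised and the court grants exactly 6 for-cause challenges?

Seats to fill: 9 + 2 alternates = 11.
Peremptories — Plaintiff: 4 + 1×2 + 2 = 8; Defense: 4 + 1×2 = 6; total 14.
For-cause removals: 6.
Minimum venire: 11 + 14 + 6 = 31.

31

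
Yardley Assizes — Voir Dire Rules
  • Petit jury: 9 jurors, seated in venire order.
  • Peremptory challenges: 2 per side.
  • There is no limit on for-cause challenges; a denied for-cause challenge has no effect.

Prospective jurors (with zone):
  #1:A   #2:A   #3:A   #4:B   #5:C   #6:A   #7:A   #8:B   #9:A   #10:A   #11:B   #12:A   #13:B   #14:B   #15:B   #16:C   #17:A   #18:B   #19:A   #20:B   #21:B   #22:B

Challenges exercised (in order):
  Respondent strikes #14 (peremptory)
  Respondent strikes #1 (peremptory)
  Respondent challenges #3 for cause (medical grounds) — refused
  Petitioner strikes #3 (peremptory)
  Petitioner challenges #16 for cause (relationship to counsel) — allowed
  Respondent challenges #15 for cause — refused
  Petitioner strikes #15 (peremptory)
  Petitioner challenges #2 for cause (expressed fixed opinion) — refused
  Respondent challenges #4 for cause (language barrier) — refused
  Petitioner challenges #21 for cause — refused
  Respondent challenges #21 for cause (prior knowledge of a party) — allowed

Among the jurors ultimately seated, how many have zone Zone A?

5

Removed: #1, #3, #14, #15, #16, #21.
Seated jurors 1–9: #2, #4, #5, #6, #7, #8, #9, #10, #11.
Of those, in Zone A: #2, #6, #7, #9, #10 → 5.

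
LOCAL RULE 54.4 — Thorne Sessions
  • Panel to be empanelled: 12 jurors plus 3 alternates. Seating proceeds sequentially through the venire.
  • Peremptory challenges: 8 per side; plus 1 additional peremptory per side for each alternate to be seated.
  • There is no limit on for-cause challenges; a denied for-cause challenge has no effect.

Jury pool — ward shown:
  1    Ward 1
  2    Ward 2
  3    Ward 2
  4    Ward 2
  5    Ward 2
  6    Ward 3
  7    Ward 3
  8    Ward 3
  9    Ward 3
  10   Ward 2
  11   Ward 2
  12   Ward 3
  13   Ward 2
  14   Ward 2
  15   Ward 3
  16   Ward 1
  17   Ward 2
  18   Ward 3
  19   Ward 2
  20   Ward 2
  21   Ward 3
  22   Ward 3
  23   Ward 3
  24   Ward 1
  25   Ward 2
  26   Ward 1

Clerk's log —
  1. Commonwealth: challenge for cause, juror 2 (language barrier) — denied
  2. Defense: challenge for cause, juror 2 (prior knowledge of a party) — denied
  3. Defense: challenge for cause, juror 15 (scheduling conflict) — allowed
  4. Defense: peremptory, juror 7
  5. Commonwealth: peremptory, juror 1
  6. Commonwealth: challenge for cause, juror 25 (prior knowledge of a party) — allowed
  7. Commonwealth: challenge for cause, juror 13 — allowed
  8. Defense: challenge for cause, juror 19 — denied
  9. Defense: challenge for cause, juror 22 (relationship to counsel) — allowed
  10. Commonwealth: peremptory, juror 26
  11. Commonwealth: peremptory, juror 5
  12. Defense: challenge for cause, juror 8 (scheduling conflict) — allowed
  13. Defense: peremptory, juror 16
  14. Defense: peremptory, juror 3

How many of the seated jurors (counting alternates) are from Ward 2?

Removed: #1, #3, #5, #7, #8, #13, #15, #16, #22, #25, #26.
Seated (15 incl. alternates): #2, #4, #6, #9, #10, #11, #12, #14, #17, #18, #19, #20, #21, #23, #24.
Of those, in Ward 2: #2, #4, #10, #11, #14, #17, #19, #20 → 8.

8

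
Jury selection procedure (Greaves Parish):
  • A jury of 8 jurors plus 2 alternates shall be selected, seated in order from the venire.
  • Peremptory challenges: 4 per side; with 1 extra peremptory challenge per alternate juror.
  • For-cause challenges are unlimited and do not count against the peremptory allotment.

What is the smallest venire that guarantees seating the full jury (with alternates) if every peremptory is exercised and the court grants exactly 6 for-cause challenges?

Seats to fill: 8 + 2 alternates = 10.
Peremptories: 4 + 1×2 = 6 per side × 2 sides = 12.
For-cause removals: 6.
Minimum venire: 10 + 12 + 6 = 28.

28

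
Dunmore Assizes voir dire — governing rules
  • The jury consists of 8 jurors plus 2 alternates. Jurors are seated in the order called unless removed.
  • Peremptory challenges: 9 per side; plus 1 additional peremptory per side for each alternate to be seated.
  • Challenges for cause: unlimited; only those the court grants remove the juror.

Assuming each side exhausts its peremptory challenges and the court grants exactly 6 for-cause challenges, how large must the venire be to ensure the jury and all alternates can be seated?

38

Seats to fill: 8 + 2 alternates = 10.
Peremptories: 9 + 1×2 = 11 per side × 2 sides = 22.
For-cause removals: 6.
Minimum venire: 10 + 22 + 6 = 38.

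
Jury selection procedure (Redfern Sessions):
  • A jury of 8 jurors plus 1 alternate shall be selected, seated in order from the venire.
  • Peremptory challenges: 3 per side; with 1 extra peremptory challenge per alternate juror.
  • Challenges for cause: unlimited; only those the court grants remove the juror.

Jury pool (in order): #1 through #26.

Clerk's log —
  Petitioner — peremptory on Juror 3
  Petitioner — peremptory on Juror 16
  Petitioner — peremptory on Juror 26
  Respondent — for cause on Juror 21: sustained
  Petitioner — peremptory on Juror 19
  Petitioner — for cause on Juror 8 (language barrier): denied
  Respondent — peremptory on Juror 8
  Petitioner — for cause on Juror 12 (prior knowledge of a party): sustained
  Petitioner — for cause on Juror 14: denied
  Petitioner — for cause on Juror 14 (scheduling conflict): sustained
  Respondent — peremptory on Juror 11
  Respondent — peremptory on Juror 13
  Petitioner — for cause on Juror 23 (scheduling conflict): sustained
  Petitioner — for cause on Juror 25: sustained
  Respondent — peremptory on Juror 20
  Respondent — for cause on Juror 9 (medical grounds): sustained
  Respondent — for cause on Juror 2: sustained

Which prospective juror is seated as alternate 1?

18

Removed: #2, #3, #8, #9, #11, #12, #13, #14, #16, #19, #20, #21, #23, #25, #26.
Filling seats in venire order through position 9: #1, #4, #5, #6, #7, #10, #15, #17, #18.
So alternate 1 is #18.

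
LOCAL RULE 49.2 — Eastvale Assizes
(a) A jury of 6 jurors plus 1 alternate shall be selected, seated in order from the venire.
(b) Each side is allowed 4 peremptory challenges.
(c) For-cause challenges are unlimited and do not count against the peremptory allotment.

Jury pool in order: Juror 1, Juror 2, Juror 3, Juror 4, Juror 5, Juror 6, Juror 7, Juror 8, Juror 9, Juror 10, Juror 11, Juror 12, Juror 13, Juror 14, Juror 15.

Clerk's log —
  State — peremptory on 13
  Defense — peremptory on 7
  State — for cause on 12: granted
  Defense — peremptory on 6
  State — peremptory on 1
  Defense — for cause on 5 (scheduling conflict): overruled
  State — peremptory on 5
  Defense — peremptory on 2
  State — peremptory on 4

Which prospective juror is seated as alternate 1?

15

Removed: #1, #2, #4, #5, #6, #7, #12, #13.
Seating in order: seats 1–6 → #3, #8, #9, #10, #11, #14; alternates → #15.
So alternate 1 is #15.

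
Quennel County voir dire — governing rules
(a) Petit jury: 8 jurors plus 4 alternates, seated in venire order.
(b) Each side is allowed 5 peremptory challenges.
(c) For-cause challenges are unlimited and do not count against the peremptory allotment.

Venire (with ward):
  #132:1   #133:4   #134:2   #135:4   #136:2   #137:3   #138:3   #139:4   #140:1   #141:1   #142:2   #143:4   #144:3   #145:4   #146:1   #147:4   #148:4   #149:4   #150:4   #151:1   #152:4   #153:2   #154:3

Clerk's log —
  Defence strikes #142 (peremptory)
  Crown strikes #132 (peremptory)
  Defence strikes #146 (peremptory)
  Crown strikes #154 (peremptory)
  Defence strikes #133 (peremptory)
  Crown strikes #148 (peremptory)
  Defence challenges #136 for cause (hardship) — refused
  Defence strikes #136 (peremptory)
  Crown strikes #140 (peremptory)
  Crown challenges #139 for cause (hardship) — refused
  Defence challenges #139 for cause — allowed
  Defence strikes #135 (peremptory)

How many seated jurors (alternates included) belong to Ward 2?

1

Removed: #132, #133, #135, #136, #139, #140, #142, #146, #148, #154.
Seated (12 incl. alternates): #134, #137, #138, #141, #143, #144, #145, #147, #149, #150, #151, #152.
Of those, in Ward 2: #134 → 1.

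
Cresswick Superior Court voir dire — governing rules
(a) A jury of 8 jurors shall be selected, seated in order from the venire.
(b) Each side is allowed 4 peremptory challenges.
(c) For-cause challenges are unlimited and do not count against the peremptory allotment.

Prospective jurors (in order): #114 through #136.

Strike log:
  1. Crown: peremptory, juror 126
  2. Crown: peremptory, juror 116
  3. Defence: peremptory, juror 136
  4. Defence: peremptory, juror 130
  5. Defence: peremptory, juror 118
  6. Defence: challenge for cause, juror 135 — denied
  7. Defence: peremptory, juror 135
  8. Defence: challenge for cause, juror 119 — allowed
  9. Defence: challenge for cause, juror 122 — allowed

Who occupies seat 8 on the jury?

Removed: #116, #118, #119, #122, #126, #130, #135, #136.
Seating in order: seats 1–8 → #114, #115, #117, #120, #121, #123, #124, #125.
So seat 8 is #125.

125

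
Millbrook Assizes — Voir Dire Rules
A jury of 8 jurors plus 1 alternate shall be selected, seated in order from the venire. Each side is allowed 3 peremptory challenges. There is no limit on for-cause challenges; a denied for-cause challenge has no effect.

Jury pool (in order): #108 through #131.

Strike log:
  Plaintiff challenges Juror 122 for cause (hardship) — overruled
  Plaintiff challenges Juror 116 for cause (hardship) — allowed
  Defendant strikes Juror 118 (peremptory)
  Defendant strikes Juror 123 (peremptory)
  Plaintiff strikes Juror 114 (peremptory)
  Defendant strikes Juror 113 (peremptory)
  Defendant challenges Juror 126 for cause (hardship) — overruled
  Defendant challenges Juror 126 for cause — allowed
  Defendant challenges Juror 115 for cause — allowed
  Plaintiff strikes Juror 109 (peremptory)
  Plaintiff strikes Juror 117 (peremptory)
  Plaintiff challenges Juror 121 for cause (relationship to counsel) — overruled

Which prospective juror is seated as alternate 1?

Removed: #109, #113, #114, #115, #116, #117, #118, #123, #126. (#121, #122 stay — for-cause denied.)
Seating in order: seats 1–8 → #108, #110, #111, #112, #119, #120, #121, #122; alternates → #124.
So alternate 1 is #124.

124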